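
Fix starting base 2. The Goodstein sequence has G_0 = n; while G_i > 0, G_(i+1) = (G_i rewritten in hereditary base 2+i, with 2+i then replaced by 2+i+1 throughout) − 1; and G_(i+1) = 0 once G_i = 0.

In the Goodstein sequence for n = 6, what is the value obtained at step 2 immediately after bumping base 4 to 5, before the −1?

base 2: 6 = 2^2 + 2; at 3: 3^3 + 3 = 30; next = 29
base 3: 29 = 3^3 + 2; at 4: 4^4 + 2 = 258; next = 257
base 4: 257 = 4^4 + 1; at 5: 5^5 + 1 = 3126; next = 3125

3126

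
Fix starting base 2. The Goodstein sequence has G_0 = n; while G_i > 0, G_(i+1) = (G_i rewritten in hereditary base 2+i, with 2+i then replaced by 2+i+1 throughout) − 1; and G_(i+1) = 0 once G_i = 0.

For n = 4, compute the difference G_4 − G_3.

4 —HB2→ 2^2 —bump→ 3^3 = 27 —(−1)→ 26
26 —HB3→ 2·3^2 + 2·3 + 2 —bump→ 2·4^2 + 2·4 + 2 = 42 —(−1)→ 41
41 —HB4→ 2·4^2 + 2·4 + 1 —bump→ 2·5^2 + 2·5 + 1 = 61 —(−1)→ 60
60 —HB5→ 2·5^2 + 2·5 —bump→ 2·6^2 + 2·6 = 84 —(−1)→ 83

23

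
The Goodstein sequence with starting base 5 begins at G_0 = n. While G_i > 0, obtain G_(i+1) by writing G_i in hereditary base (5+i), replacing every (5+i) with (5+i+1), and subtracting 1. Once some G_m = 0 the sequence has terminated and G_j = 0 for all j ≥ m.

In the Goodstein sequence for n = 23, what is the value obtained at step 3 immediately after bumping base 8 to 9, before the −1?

base 5: 23 = 4·5 + 3; at 6: 4·6 + 3 = 27; next = 26
base 6: 26 = 4·6 + 2; at 7: 4·7 + 2 = 30; next = 29
base 7: 29 = 4·7 + 1; at 8: 4·8 + 1 = 33; next = 32
base 8: 32 = 4·8; at 9: 4·9 = 36; next = 35

36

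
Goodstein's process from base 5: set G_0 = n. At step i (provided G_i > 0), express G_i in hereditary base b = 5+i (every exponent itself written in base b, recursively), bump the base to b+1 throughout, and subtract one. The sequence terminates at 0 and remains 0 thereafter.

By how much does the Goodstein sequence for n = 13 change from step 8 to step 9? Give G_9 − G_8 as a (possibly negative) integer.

G_0 = 13. HB_5(13) = 2·5 + 3. Bump = 15. G_1 = 14.
G_1 = 14. HB_6(14) = 2·6 + 2. Bump = 16. G_2 = 15.
G_2 = 15. HB_7(15) = 2·7 + 1. Bump = 17. G_3 = 16.
G_3 = 16. HB_8(16) = 2·8. Bump = 18. G_4 = 17.
G_4 = 17. HB_9(17) = 9 + 8. Bump = 18. G_5 = 17.
G_5 = 17. HB_10(17) = 10 + 7. Bump = 18. G_6 = 17.
G_6 = 17. HB_11(17) = 11 + 6. Bump = 18. G_7 = 17.
G_7 = 17. HB_12(17) = 12 + 5. Bump = 18. G_8 = 17.
G_8 = 17. HB_13(17) = 13 + 4. Bump = 18. G_9 = 17.

0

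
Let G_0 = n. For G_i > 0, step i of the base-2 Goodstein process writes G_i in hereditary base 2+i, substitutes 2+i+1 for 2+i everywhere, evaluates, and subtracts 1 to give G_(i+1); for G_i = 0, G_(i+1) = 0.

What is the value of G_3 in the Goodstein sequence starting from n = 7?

step 0: 7 = 2^2 + 2 + 1; sub 3 for 2: 3^3 + 3 + 1; = 31; G_1 = 31−1 = 30
step 1: 30 = 3^3 + 3; sub 4 for 3: 4^4 + 4; = 260; G_2 = 260−1 = 259
step 2: 259 = 4^4 + 3; sub 5 for 4: 5^5 + 3; = 3128; G_3 = 3128−1 = 3127
step 3: 3127 = 5^5 + 2; sub 6 for 5: 6^6 + 2; = 46658; G_4 = 46658−1 = 46657

3127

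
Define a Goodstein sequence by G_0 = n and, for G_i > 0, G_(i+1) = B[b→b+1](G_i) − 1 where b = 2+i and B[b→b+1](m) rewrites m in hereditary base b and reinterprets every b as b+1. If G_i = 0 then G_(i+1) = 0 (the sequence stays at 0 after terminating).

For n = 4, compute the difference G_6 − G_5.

(0) 4|_2 = 2^2 ↦ 3^3|_3 = 27 ⇒ 26
(1) 26|_3 = 2·3^2 + 2·3 + 2 ↦ 2·4^2 + 2·4 + 2|_4 = 42 ⇒ 41
(2) 41|_4 = 2·4^2 + 2·4 + 1 ↦ 2·5^2 + 2·5 + 1|_5 = 61 ⇒ 60
(3) 60|_5 = 2·5^2 + 2·5 ↦ 2·6^2 + 2·6|_6 = 84 ⇒ 83
(4) 83|_6 = 2·6^2 + 6 + 5 ↦ 2·7^2 + 7 + 5|_7 = 110 ⇒ 109
(5) 109|_7 = 2·7^2 + 7 + 4 ↦ 2·8^2 + 8 + 4|_8 = 140 ⇒ 139

30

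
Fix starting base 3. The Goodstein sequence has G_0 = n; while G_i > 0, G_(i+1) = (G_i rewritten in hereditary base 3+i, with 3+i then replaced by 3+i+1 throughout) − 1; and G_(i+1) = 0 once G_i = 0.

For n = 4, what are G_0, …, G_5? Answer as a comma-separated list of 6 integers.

i=0: 4 = 3 + 1 (b=3); 3→4: 4 + 1 = 5; 5−1 = 4
i=1: 4 = 4 (b=4); 4→5: 5 = 5; 5−1 = 4
i=2: 4 = 4 (b=5); 5→6: 4 = 4; 4−1 = 3
i=3: 3 = 3 (b=6); 6→7: 3 = 3; 3−1 = 2
i=4: 2 = 2 (b=7); 7→8: 2 = 2; 2−1 = 1

4, 4, 4, 3, 2, 1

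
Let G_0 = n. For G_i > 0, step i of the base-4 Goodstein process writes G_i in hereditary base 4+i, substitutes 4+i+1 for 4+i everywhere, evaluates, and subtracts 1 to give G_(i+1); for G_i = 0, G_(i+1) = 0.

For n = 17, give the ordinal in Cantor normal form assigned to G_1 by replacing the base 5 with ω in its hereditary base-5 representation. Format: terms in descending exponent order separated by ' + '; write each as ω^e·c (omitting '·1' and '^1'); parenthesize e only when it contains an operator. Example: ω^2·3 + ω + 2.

ω^2

G_0 = 17. HB_4(17) = 4^2 + 1. Bump = 26. G_1 = 25.
G_1 = 25. HB_5(25) = 5^2. Bump = 36. G_2 = 35.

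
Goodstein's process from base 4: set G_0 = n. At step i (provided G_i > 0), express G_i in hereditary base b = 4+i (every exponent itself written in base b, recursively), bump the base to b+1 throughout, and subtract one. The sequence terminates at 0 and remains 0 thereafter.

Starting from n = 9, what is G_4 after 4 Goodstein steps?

11

[0] 9 ≡ 2·4 + 1 (base 4). Lift 5: 11. −1: 10.
[1] 10 ≡ 2·5 (base 5). Lift 6: 12. −1: 11.
[2] 11 ≡ 6 + 5 (base 6). Lift 7: 12. −1: 11.
[3] 11 ≡ 7 + 4 (base 7). Lift 8: 12. −1: 11.
[4] 11 ≡ 8 + 3 (base 8). Lift 9: 12. −1: 11.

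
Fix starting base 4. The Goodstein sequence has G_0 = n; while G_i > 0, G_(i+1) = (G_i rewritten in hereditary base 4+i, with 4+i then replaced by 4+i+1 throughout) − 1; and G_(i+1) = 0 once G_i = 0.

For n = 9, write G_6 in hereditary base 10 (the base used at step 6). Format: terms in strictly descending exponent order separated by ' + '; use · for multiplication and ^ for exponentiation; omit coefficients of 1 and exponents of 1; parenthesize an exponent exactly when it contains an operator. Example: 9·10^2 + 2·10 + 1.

step 0: 9 = 2·4 + 1; sub 5 for 4: 2·5 + 1; = 11; G_1 = 11−1 = 10
step 1: 10 = 2·5; sub 6 for 5: 2·6; = 12; G_2 = 12−1 = 11
step 2: 11 = 6 + 5; sub 7 for 6: 7 + 5; = 12; G_3 = 12−1 = 11
step 3: 11 = 7 + 4; sub 8 for 7: 8 + 4; = 12; G_4 = 12−1 = 11
step 4: 11 = 8 + 3; sub 9 for 8: 9 + 3; = 12; G_5 = 12−1 = 11
step 5: 11 = 9 + 2; sub 10 for 9: 10 + 2; = 12; G_6 = 12−1 = 11
step 6: 11 = 10 + 1; sub 11 for 10: 11 + 1; = 12; G_7 = 12−1 = 11

10 + 1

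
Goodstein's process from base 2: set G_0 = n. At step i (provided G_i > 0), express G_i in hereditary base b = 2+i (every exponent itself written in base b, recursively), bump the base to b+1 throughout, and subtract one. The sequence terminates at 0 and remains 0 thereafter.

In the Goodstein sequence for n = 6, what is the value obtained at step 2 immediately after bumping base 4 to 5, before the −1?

step 0: 6 = 2^2 + 2; sub 3 for 2: 3^3 + 3; = 30; G_1 = 30−1 = 29
step 1: 29 = 3^3 + 2; sub 4 for 3: 4^4 + 2; = 258; G_2 = 258−1 = 257
step 2: 257 = 4^4 + 1; sub 5 for 4: 5^5 + 1; = 3126; G_3 = 3126−1 = 3125

3126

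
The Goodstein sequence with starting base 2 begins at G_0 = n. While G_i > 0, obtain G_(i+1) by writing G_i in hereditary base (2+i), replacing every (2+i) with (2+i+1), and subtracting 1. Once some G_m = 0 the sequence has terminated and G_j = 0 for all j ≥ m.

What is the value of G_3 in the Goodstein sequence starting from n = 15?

18752

G_0 = 15. HB_2(15) = 2^(2 + 1) + 2^2 + 2 + 1. Bump = 112. G_1 = 111.
G_1 = 111. HB_3(111) = 3^(3 + 1) + 3^3 + 3. Bump = 1284. G_2 = 1283.
G_2 = 1283. HB_4(1283) = 4^(4 + 1) + 4^4 + 3. Bump = 18753. G_3 = 18752.
G_3 = 18752. HB_5(18752) = 5^(5 + 1) + 5^5 + 2. Bump = 326594. G_4 = 326593.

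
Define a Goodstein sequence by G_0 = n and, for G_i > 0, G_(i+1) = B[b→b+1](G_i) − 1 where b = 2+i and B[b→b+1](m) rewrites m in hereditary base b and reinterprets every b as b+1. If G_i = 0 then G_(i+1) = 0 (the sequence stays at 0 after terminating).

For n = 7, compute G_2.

259

[0] 7 ≡ 2^2 + 2 + 1 (base 2). Lift 3: 31. −1: 30.
[1] 30 ≡ 3^3 + 3 (base 3). Lift 4: 260. −1: 259.
[2] 259 ≡ 4^4 + 3 (base 4). Lift 5: 3128. −1: 3127.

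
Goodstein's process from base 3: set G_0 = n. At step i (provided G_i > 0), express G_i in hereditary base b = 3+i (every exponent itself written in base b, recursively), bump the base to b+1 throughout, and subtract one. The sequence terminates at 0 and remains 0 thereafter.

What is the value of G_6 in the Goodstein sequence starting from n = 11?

47

[0] 11 ≡ 3^2 + 2 (base 3). Lift 4: 18. −1: 17.
[1] 17 ≡ 4^2 + 1 (base 4). Lift 5: 26. −1: 25.
[2] 25 ≡ 5^2 (base 5). Lift 6: 36. −1: 35.
[3] 35 ≡ 5·6 + 5 (base 6). Lift 7: 40. −1: 39.
[4] 39 ≡ 5·7 + 4 (base 7). Lift 8: 44. −1: 43.
[5] 43 ≡ 5·8 + 3 (base 8). Lift 9: 48. −1: 47.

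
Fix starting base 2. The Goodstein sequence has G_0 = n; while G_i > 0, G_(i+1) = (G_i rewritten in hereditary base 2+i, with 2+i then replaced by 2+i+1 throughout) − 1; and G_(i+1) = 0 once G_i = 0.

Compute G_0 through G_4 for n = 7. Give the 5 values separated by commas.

7, 30, 259, 3127, 46657

i=0: 7 = 2^2 + 2 + 1 (b=2); 2→3: 3^3 + 3 + 1 = 31; 31−1 = 30
i=1: 30 = 3^3 + 3 (b=3); 3→4: 4^4 + 4 = 260; 260−1 = 259
i=2: 259 = 4^4 + 3 (b=4); 4→5: 5^5 + 3 = 3128; 3128−1 = 3127
i=3: 3127 = 5^5 + 2 (b=5); 5→6: 6^6 + 2 = 46658; 46658−1 = 46657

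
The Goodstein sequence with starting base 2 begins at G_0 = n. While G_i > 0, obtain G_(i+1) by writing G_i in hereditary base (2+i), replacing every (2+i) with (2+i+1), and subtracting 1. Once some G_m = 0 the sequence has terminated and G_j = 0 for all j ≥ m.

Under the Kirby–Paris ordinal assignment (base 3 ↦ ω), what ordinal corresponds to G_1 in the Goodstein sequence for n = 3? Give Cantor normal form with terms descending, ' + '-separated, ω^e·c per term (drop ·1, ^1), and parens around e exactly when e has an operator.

ω

3 —HB2→ 2 + 1 —bump→ 3 + 1 = 4 —(−1)→ 3
3 —HB3→ 3 —bump→ 4 = 4 —(−1)→ 3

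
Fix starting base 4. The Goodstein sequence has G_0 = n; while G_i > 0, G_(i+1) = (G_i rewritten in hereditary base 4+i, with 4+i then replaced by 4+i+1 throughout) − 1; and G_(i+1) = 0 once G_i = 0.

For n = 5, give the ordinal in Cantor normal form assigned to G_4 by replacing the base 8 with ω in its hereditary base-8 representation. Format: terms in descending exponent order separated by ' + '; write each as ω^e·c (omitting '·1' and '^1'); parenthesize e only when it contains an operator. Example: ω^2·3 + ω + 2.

i=0: 5 = 4 + 1 (b=4); 4→5: 5 + 1 = 6; 6−1 = 5
i=1: 5 = 5 (b=5); 5→6: 6 = 6; 6−1 = 5
i=2: 5 = 5 (b=6); 6→7: 5 = 5; 5−1 = 4
i=3: 4 = 4 (b=7); 7→8: 4 = 4; 4−1 = 3
i=4: 3 = 3 (b=8); 8→9: 3 = 3; 3−1 = 2

3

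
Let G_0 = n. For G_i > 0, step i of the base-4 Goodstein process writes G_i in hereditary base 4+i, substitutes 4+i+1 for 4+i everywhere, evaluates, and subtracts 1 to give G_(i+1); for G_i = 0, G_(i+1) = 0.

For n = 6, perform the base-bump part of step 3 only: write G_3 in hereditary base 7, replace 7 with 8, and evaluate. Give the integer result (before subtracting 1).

G_0 = 6. HB_4(6) = 4 + 2. Bump = 7. G_1 = 6.
G_1 = 6. HB_5(6) = 5 + 1. Bump = 7. G_2 = 6.
G_2 = 6. HB_6(6) = 6. Bump = 7. G_3 = 6.
G_3 = 6. HB_7(6) = 6. Bump = 6. G_4 = 5.

6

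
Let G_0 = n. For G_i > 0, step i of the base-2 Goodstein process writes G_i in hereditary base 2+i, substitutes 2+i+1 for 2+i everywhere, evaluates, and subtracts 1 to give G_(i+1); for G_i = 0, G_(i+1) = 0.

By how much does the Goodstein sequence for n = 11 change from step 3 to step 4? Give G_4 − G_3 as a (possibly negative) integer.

(0) 11|_2 = 2^(2 + 1) + 2 + 1 ↦ 3^(3 + 1) + 3 + 1|_3 = 85 ⇒ 84
(1) 84|_3 = 3^(3 + 1) + 3 ↦ 4^(4 + 1) + 4|_4 = 1028 ⇒ 1027
(2) 1027|_4 = 4^(4 + 1) + 3 ↦ 5^(5 + 1) + 3|_5 = 15628 ⇒ 15627
(3) 15627|_5 = 5^(5 + 1) + 2 ↦ 6^(6 + 1) + 2|_6 = 279938 ⇒ 279937

264310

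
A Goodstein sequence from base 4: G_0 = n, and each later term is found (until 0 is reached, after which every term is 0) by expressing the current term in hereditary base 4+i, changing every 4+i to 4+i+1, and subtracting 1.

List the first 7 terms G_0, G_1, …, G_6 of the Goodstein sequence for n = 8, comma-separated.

step 0: 8 = 2·4; sub 5 for 4: 2·5; = 10; G_1 = 10−1 = 9
step 1: 9 = 5 + 4; sub 6 for 5: 6 + 4; = 10; G_2 = 10−1 = 9
step 2: 9 = 6 + 3; sub 7 for 6: 7 + 3; = 10; G_3 = 10−1 = 9
step 3: 9 = 7 + 2; sub 8 for 7: 8 + 2; = 10; G_4 = 10−1 = 9
step 4: 9 = 8 + 1; sub 9 for 8: 9 + 1; = 10; G_5 = 10−1 = 9
step 5: 9 = 9; sub 10 for 9: 10; = 10; G_6 = 10−1 = 9

8, 9, 9, 9, 9, 9, 9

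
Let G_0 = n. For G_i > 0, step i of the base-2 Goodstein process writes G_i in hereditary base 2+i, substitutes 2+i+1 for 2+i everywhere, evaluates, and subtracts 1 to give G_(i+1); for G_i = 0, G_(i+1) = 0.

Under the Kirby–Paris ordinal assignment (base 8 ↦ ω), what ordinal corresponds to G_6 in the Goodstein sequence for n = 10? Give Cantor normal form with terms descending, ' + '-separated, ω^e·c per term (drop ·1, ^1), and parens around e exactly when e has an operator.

G_0 = 10. HB_2(10) = 2^(2 + 1) + 2. Bump = 84. G_1 = 83.
G_1 = 83. HB_3(83) = 3^(3 + 1) + 2. Bump = 1026. G_2 = 1025.
G_2 = 1025. HB_4(1025) = 4^(4 + 1) + 1. Bump = 15626. G_3 = 15625.
G_3 = 15625. HB_5(15625) = 5^(5 + 1). Bump = 279936. G_4 = 279935.
G_4 = 279935. HB_6(279935) = 5·6^6 + 5·6^5 + 5·6^4 + 5·6^3 + 5·6^2 + 5·6 + 5. Bump = 4215755. G_5 = 4215754.
G_5 = 4215754. HB_7(4215754) = 5·7^7 + 5·7^5 + 5·7^4 + 5·7^3 + 5·7^2 + 5·7 + 4. Bump = 84073324. G_6 = 84073323.

ω^ω·5 + ω^5·5 + ω^4·5 + ω^3·5 + ω^2·5 + ω·5 + 3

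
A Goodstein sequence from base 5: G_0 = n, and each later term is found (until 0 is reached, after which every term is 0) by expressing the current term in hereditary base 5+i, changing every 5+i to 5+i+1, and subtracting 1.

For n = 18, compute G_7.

29

G_0=18  [base 5] 3·5 + 3  →[5↦6]→  3·6 + 3 = 21  −1 ⇒ G_1=20
G_1=20  [base 6] 3·6 + 2  →[6↦7]→  3·7 + 2 = 23  −1 ⇒ G_2=22
G_2=22  [base 7] 3·7 + 1  →[7↦8]→  3·8 + 1 = 25  −1 ⇒ G_3=24
G_3=24  [base 8] 3·8  →[8↦9]→  3·9 = 27  −1 ⇒ G_4=26
G_4=26  [base 9] 2·9 + 8  →[9↦10]→  2·10 + 8 = 28  −1 ⇒ G_5=27
G_5=27  [base 10] 2·10 + 7  →[10↦11]→  2·11 + 7 = 29  −1 ⇒ G_6=28
G_6=28  [base 11] 2·11 + 6  →[11↦12]→  2·12 + 6 = 30  −1 ⇒ G_7=29
G_7=29  [base 12] 2·12 + 5  →[12↦13]→  2·13 + 5 = 31  −1 ⇒ G_8=30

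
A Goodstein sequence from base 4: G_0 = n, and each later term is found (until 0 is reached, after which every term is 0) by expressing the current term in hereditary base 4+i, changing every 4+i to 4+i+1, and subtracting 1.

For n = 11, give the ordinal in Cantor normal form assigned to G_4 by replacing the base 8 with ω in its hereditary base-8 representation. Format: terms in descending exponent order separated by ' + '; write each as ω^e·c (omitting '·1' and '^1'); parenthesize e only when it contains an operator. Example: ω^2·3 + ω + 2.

(0) 11|_4 = 2·4 + 3 ↦ 2·5 + 3|_5 = 13 ⇒ 12
(1) 12|_5 = 2·5 + 2 ↦ 2·6 + 2|_6 = 14 ⇒ 13
(2) 13|_6 = 2·6 + 1 ↦ 2·7 + 1|_7 = 15 ⇒ 14
(3) 14|_7 = 2·7 ↦ 2·8|_8 = 16 ⇒ 15

ω + 7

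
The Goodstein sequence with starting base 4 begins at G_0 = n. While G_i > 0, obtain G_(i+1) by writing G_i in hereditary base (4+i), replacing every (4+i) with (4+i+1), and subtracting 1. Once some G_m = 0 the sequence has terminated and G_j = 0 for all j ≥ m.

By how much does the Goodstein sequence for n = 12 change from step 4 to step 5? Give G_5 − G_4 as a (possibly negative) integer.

1

(0) 12|_4 = 3·4 ↦ 3·5|_5 = 15 ⇒ 14
(1) 14|_5 = 2·5 + 4 ↦ 2·6 + 4|_6 = 16 ⇒ 15
(2) 15|_6 = 2·6 + 3 ↦ 2·7 + 3|_7 = 17 ⇒ 16
(3) 16|_7 = 2·7 + 2 ↦ 2·8 + 2|_8 = 18 ⇒ 17
(4) 17|_8 = 2·8 + 1 ↦ 2·9 + 1|_9 = 19 ⇒ 18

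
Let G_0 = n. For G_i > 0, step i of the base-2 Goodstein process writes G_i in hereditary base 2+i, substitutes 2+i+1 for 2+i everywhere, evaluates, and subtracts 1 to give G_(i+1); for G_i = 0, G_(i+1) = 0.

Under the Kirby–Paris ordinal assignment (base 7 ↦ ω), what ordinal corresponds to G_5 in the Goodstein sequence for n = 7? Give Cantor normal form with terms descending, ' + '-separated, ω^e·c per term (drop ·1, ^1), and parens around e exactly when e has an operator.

ω^ω

(0) 7|_2 = 2^2 + 2 + 1 ↦ 3^3 + 3 + 1|_3 = 31 ⇒ 30
(1) 30|_3 = 3^3 + 3 ↦ 4^4 + 4|_4 = 260 ⇒ 259
(2) 259|_4 = 4^4 + 3 ↦ 5^5 + 3|_5 = 3128 ⇒ 3127
(3) 3127|_5 = 5^5 + 2 ↦ 6^6 + 2|_6 = 46658 ⇒ 46657
(4) 46657|_6 = 6^6 + 1 ↦ 7^7 + 1|_7 = 823544 ⇒ 823543
(5) 823543|_7 = 7^7 ↦ 8^8|_8 = 16777216 ⇒ 16777215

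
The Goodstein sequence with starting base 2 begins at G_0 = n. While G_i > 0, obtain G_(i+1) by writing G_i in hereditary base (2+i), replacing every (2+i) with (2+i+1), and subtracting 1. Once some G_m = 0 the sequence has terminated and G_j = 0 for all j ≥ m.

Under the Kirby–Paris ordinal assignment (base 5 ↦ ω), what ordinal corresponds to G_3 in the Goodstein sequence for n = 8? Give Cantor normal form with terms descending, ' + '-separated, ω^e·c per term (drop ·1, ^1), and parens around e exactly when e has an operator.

[0] 8 ≡ 2^(2 + 1) (base 2). Lift 3: 81. −1: 80.
[1] 80 ≡ 2·3^3 + 2·3^2 + 2·3 + 2 (base 3). Lift 4: 554. −1: 553.
[2] 553 ≡ 2·4^4 + 2·4^2 + 2·4 + 1 (base 4). Lift 5: 6311. −1: 6310.
[3] 6310 ≡ 2·5^5 + 2·5^2 + 2·5 (base 5). Lift 6: 93396. −1: 93395.

ω^ω·2 + ω^2·2 + ω·2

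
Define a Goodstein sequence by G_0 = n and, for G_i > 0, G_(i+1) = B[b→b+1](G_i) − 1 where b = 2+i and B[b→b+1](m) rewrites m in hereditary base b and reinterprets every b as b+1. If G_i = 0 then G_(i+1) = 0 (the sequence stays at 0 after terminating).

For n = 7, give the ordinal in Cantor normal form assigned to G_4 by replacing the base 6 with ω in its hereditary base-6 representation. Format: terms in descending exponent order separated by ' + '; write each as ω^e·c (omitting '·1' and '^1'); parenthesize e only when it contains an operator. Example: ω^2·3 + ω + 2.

G_0 = 7. HB_2(7) = 2^2 + 2 + 1. Bump = 31. G_1 = 30.
G_1 = 30. HB_3(30) = 3^3 + 3. Bump = 260. G_2 = 259.
G_2 = 259. HB_4(259) = 4^4 + 3. Bump = 3128. G_3 = 3127.
G_3 = 3127. HB_5(3127) = 5^5 + 2. Bump = 46658. G_4 = 46657.
G_4 = 46657. HB_6(46657) = 6^6 + 1. Bump = 823544. G_5 = 823543.

ω^ω + 1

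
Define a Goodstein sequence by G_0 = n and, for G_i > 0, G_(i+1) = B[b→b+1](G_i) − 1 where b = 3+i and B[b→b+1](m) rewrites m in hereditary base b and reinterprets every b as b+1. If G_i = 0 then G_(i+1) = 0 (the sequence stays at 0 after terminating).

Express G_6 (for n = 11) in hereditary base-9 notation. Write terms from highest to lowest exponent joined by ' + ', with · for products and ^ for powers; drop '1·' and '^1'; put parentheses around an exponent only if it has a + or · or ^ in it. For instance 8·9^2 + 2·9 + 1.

G_0 = 11. HB_3(11) = 3^2 + 2. Bump = 18. G_1 = 17.
G_1 = 17. HB_4(17) = 4^2 + 1. Bump = 26. G_2 = 25.
G_2 = 25. HB_5(25) = 5^2. Bump = 36. G_3 = 35.
G_3 = 35. HB_6(35) = 5·6 + 5. Bump = 40. G_4 = 39.
G_4 = 39. HB_7(39) = 5·7 + 4. Bump = 44. G_5 = 43.
G_5 = 43. HB_8(43) = 5·8 + 3. Bump = 48. G_6 = 47.

5·9 + 2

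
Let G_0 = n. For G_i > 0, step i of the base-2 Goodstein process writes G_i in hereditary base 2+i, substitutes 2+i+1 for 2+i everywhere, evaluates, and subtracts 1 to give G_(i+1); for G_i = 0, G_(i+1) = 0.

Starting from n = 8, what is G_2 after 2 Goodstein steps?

base 2: 8 = 2^(2 + 1); at 3: 3^(3 + 1) = 81; next = 80
base 3: 80 = 2·3^3 + 2·3^2 + 2·3 + 2; at 4: 2·4^4 + 2·4^2 + 2·4 + 2 = 554; next = 553

553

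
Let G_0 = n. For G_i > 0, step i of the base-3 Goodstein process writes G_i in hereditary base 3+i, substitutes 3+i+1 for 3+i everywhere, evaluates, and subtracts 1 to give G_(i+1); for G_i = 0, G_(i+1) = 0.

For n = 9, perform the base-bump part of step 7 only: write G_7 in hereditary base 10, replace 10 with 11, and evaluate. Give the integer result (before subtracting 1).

base 3: 9 = 3^2; at 4: 4^2 = 16; next = 15
base 4: 15 = 3·4 + 3; at 5: 3·5 + 3 = 18; next = 17
base 5: 17 = 3·5 + 2; at 6: 3·6 + 2 = 20; next = 19
base 6: 19 = 3·6 + 1; at 7: 3·7 + 1 = 22; next = 21
base 7: 21 = 3·7; at 8: 3·8 = 24; next = 23
base 8: 23 = 2·8 + 7; at 9: 2·9 + 7 = 25; next = 24
base 9: 24 = 2·9 + 6; at 10: 2·10 + 6 = 26; next = 25

27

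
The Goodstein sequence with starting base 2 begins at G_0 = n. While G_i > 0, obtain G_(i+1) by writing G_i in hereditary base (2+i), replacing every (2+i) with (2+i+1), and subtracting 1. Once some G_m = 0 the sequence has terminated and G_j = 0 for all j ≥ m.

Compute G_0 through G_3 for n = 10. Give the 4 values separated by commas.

10, 83, 1025, 15625

step 0: 10 = 2^(2 + 1) + 2; sub 3 for 2: 3^(3 + 1) + 3; = 84; G_1 = 84−1 = 83
step 1: 83 = 3^(3 + 1) + 2; sub 4 for 3: 4^(4 + 1) + 2; = 1026; G_2 = 1026−1 = 1025
step 2: 1025 = 4^(4 + 1) + 1; sub 5 for 4: 5^(5 + 1) + 1; = 15626; G_3 = 15626−1 = 15625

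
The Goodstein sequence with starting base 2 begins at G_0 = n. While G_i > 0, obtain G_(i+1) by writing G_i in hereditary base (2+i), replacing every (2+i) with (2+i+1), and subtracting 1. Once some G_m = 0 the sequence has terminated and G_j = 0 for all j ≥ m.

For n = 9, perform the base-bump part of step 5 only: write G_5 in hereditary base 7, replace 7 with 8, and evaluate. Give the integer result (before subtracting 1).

base 2: 9 = 2^(2 + 1) + 1; at 3: 3^(3 + 1) + 1 = 82; next = 81
base 3: 81 = 3^(3 + 1); at 4: 4^(4 + 1) = 1024; next = 1023
base 4: 1023 = 3·4^4 + 3·4^3 + 3·4^2 + 3·4 + 3; at 5: 3·5^5 + 3·5^3 + 3·5^2 + 3·5 + 3 = 9843; next = 9842
base 5: 9842 = 3·5^5 + 3·5^3 + 3·5^2 + 3·5 + 2; at 6: 3·6^6 + 3·6^3 + 3·6^2 + 3·6 + 2 = 140744; next = 140743
base 6: 140743 = 3·6^6 + 3·6^3 + 3·6^2 + 3·6 + 1; at 7: 3·7^7 + 3·7^3 + 3·7^2 + 3·7 + 1 = 2471827; next = 2471826
base 7: 2471826 = 3·7^7 + 3·7^3 + 3·7^2 + 3·7; at 8: 3·8^8 + 3·8^3 + 3·8^2 + 3·8 = 50333400; next = 50333399

50333400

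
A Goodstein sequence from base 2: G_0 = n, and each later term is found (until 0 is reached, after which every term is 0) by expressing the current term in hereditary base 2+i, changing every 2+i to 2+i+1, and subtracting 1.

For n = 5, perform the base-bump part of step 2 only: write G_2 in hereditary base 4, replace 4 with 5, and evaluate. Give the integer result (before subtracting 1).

468

[0] 5 ≡ 2^2 + 1 (base 2). Lift 3: 28. −1: 27.
[1] 27 ≡ 3^3 (base 3). Lift 4: 256. −1: 255.
[2] 255 ≡ 3·4^3 + 3·4^2 + 3·4 + 3 (base 4). Lift 5: 468. −1: 467.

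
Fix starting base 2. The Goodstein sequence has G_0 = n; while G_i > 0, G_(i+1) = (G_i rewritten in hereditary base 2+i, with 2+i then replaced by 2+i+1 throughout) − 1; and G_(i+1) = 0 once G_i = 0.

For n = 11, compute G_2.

1027

G_0=11  [base 2] 2^(2 + 1) + 2 + 1  →[2↦3]→  3^(3 + 1) + 3 + 1 = 85  −1 ⇒ G_1=84
G_1=84  [base 3] 3^(3 + 1) + 3  →[3↦4]→  4^(4 + 1) + 4 = 1028  −1 ⇒ G_2=1027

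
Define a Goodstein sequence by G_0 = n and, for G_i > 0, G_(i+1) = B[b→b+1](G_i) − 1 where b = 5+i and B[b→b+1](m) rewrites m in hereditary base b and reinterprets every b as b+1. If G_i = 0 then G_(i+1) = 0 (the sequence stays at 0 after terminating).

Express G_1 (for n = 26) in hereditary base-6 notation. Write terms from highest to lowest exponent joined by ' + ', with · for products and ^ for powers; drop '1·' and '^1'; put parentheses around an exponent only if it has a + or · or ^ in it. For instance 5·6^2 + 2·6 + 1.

step 0: 26 = 5^2 + 1; sub 6 for 5: 6^2 + 1; = 37; G_1 = 37−1 = 36
step 1: 36 = 6^2; sub 7 for 6: 7^2; = 49; G_2 = 49−1 = 48

6^2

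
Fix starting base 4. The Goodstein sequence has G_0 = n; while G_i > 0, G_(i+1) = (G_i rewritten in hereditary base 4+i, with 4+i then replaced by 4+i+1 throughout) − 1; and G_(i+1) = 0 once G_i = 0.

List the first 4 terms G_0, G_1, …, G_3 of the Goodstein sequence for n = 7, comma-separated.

step 0: 7 = 4 + 3; sub 5 for 4: 5 + 3; = 8; G_1 = 8−1 = 7
step 1: 7 = 5 + 2; sub 6 for 5: 6 + 2; = 8; G_2 = 8−1 = 7
step 2: 7 = 6 + 1; sub 7 for 6: 7 + 1; = 8; G_3 = 8−1 = 7

7, 7, 7, 7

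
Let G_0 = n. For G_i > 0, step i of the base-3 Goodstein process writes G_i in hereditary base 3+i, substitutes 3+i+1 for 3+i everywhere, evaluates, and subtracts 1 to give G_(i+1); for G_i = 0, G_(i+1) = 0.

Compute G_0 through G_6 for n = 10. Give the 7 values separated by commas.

base 3: 10 = 3^2 + 1; at 4: 4^2 + 1 = 17; next = 16
base 4: 16 = 4^2; at 5: 5^2 = 25; next = 24
base 5: 24 = 4·5 + 4; at 6: 4·6 + 4 = 28; next = 27
base 6: 27 = 4·6 + 3; at 7: 4·7 + 3 = 31; next = 30
base 7: 30 = 4·7 + 2; at 8: 4·8 + 2 = 34; next = 33
base 8: 33 = 4·8 + 1; at 9: 4·9 + 1 = 37; next = 36

10, 16, 24, 27, 30, 33, 36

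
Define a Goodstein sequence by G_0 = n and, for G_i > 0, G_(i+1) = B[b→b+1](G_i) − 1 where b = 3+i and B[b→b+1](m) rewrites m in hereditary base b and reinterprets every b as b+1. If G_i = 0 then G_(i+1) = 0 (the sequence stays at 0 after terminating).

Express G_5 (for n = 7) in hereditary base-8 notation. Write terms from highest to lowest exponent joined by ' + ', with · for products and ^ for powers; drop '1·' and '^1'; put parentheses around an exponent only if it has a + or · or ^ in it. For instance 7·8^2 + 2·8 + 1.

8 + 1

7 —HB3→ 2·3 + 1 —bump→ 2·4 + 1 = 9 —(−1)→ 8
8 —HB4→ 2·4 —bump→ 2·5 = 10 —(−1)→ 9
9 —HB5→ 5 + 4 —bump→ 6 + 4 = 10 —(−1)→ 9
9 —HB6→ 6 + 3 —bump→ 7 + 3 = 10 —(−1)→ 9
9 —HB7→ 7 + 2 —bump→ 8 + 2 = 10 —(−1)→ 9
9 —HB8→ 8 + 1 —bump→ 9 + 1 = 10 —(−1)→ 9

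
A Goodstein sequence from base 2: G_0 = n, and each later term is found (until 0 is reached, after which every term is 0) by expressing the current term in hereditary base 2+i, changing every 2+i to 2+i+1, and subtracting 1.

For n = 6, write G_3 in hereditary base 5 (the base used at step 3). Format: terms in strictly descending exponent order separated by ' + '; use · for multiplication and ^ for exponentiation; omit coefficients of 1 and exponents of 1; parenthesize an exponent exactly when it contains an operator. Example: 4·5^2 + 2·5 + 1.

5^5

[0] 6 ≡ 2^2 + 2 (base 2). Lift 3: 30. −1: 29.
[1] 29 ≡ 3^3 + 2 (base 3). Lift 4: 258. −1: 257.
[2] 257 ≡ 4^4 + 1 (base 4). Lift 5: 3126. −1: 3125.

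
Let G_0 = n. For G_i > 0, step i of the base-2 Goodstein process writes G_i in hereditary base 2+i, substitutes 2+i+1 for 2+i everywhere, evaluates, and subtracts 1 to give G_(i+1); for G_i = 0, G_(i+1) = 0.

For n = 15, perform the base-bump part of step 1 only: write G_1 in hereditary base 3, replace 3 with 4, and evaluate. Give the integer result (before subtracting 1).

(0) 15|_2 = 2^(2 + 1) + 2^2 + 2 + 1 ↦ 3^(3 + 1) + 3^3 + 3 + 1|_3 = 112 ⇒ 111
(1) 111|_3 = 3^(3 + 1) + 3^3 + 3 ↦ 4^(4 + 1) + 4^4 + 4|_4 = 1284 ⇒ 1283

1284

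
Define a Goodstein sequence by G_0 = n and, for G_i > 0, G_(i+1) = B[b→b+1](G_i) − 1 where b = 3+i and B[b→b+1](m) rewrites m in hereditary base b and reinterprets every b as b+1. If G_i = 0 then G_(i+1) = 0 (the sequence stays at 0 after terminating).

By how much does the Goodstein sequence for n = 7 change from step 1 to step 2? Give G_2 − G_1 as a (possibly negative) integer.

1

[0] 7 ≡ 2·3 + 1 (base 3). Lift 4: 9. −1: 8.
[1] 8 ≡ 2·4 (base 4). Lift 5: 10. −1: 9.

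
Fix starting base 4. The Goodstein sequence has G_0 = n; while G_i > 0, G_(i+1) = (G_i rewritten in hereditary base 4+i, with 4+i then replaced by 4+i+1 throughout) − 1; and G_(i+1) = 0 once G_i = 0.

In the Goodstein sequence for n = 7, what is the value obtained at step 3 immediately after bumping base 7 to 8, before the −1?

8

base 4: 7 = 4 + 3; at 5: 5 + 3 = 8; next = 7
base 5: 7 = 5 + 2; at 6: 6 + 2 = 8; next = 7
base 6: 7 = 6 + 1; at 7: 7 + 1 = 8; next = 7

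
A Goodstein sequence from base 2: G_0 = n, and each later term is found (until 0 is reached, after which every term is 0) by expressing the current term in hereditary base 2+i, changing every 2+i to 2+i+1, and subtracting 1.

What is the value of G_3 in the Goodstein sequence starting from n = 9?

9842

(0) 9|_2 = 2^(2 + 1) + 1 ↦ 3^(3 + 1) + 1|_3 = 82 ⇒ 81
(1) 81|_3 = 3^(3 + 1) ↦ 4^(4 + 1)|_4 = 1024 ⇒ 1023
(2) 1023|_4 = 3·4^4 + 3·4^3 + 3·4^2 + 3·4 + 3 ↦ 3·5^5 + 3·5^3 + 3·5^2 + 3·5 + 3|_5 = 9843 ⇒ 9842
(3) 9842|_5 = 3·5^5 + 3·5^3 + 3·5^2 + 3·5 + 2 ↦ 3·6^6 + 3·6^3 + 3·6^2 + 3·6 + 2|_6 = 140744 ⇒ 140743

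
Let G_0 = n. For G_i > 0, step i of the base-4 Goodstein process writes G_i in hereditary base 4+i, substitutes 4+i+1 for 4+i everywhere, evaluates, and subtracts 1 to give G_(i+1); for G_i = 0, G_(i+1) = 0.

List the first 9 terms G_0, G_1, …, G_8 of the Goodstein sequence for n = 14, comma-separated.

14, 16, 18, 20, 21, 22, 23, 24, 25

G_0 = 14. HB_4(14) = 3·4 + 2. Bump = 17. G_1 = 16.
G_1 = 16. HB_5(16) = 3·5 + 1. Bump = 19. G_2 = 18.
G_2 = 18. HB_6(18) = 3·6. Bump = 21. G_3 = 20.
G_3 = 20. HB_7(20) = 2·7 + 6. Bump = 22. G_4 = 21.
G_4 = 21. HB_8(21) = 2·8 + 5. Bump = 23. G_5 = 22.
G_5 = 22. HB_9(22) = 2·9 + 4. Bump = 24. G_6 = 23.
G_6 = 23. HB_10(23) = 2·10 + 3. Bump = 25. G_7 = 24.
G_7 = 24. HB_11(24) = 2·11 + 2. Bump = 26. G_8 = 25.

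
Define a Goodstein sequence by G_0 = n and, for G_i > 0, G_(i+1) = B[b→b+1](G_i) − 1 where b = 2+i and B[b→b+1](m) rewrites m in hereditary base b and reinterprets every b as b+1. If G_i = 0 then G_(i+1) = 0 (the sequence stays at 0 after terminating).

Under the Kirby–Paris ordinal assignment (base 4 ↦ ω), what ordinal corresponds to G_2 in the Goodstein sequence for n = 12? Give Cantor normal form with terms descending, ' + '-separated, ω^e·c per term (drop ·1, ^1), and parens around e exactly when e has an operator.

(0) 12|_2 = 2^(2 + 1) + 2^2 ↦ 3^(3 + 1) + 3^3|_3 = 108 ⇒ 107
(1) 107|_3 = 3^(3 + 1) + 2·3^2 + 2·3 + 2 ↦ 4^(4 + 1) + 2·4^2 + 2·4 + 2|_4 = 1066 ⇒ 1065

ω^(ω + 1) + ω^2·2 + ω·2 + 1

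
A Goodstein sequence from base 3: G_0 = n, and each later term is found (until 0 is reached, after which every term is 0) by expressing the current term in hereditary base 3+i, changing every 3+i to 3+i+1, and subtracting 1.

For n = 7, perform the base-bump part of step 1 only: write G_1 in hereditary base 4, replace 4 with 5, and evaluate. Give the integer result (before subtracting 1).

i=0: 7 = 2·3 + 1 (b=3); 3→4: 2·4 + 1 = 9; 9−1 = 8
i=1: 8 = 2·4 (b=4); 4→5: 2·5 = 10; 10−1 = 9

10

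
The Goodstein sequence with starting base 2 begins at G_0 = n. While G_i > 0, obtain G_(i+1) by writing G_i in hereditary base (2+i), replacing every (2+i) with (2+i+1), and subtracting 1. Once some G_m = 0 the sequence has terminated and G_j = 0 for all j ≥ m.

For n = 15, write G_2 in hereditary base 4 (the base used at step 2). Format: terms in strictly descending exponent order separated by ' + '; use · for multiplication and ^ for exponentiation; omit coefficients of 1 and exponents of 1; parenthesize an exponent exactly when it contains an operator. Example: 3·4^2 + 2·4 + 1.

4^(4 + 1) + 4^4 + 3

15 —HB2→ 2^(2 + 1) + 2^2 + 2 + 1 —bump→ 3^(3 + 1) + 3^3 + 3 + 1 = 112 —(−1)→ 111
111 —HB3→ 3^(3 + 1) + 3^3 + 3 —bump→ 4^(4 + 1) + 4^4 + 4 = 1284 —(−1)→ 1283
1283 —HB4→ 4^(4 + 1) + 4^4 + 3 —bump→ 5^(5 + 1) + 5^5 + 3 = 18753 —(−1)→ 18752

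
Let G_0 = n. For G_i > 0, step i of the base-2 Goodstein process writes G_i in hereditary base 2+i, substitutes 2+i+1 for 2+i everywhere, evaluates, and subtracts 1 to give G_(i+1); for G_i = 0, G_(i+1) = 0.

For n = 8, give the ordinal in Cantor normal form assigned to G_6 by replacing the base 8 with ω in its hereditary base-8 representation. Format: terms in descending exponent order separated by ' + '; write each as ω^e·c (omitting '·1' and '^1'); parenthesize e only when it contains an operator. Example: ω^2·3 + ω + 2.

base 2: 8 = 2^(2 + 1); at 3: 3^(3 + 1) = 81; next = 80
base 3: 80 = 2·3^3 + 2·3^2 + 2·3 + 2; at 4: 2·4^4 + 2·4^2 + 2·4 + 2 = 554; next = 553
base 4: 553 = 2·4^4 + 2·4^2 + 2·4 + 1; at 5: 2·5^5 + 2·5^2 + 2·5 + 1 = 6311; next = 6310
base 5: 6310 = 2·5^5 + 2·5^2 + 2·5; at 6: 2·6^6 + 2·6^2 + 2·6 = 93396; next = 93395
base 6: 93395 = 2·6^6 + 2·6^2 + 6 + 5; at 7: 2·7^7 + 2·7^2 + 7 + 5 = 1647196; next = 1647195
base 7: 1647195 = 2·7^7 + 2·7^2 + 7 + 4; at 8: 2·8^8 + 2·8^2 + 8 + 4 = 33554572; next = 33554571

ω^ω·2 + ω^2·2 + ω + 3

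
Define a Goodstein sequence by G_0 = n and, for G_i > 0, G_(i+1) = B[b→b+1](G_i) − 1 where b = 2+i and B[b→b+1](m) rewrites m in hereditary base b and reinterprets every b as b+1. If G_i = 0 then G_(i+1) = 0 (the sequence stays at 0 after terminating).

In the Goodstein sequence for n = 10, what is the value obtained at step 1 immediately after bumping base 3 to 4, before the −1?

i=0: 10 = 2^(2 + 1) + 2 (b=2); 2→3: 3^(3 + 1) + 3 = 84; 84−1 = 83
i=1: 83 = 3^(3 + 1) + 2 (b=3); 3→4: 4^(4 + 1) + 2 = 1026; 1026−1 = 1025

1026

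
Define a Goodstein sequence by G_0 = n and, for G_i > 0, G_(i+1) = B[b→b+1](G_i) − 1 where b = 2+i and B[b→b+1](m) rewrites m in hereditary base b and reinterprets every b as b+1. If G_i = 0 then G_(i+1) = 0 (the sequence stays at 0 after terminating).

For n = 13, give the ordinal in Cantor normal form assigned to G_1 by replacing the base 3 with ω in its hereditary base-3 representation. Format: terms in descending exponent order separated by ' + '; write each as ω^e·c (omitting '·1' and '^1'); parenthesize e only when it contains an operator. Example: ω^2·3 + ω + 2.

ω^(ω + 1) + ω^ω

G_0=13  [base 2] 2^(2 + 1) + 2^2 + 1  →[2↦3]→  3^(3 + 1) + 3^3 + 1 = 109  −1 ⇒ G_1=108
G_1=108  [base 3] 3^(3 + 1) + 3^3  →[3↦4]→  4^(4 + 1) + 4^4 = 1280  −1 ⇒ G_2=1279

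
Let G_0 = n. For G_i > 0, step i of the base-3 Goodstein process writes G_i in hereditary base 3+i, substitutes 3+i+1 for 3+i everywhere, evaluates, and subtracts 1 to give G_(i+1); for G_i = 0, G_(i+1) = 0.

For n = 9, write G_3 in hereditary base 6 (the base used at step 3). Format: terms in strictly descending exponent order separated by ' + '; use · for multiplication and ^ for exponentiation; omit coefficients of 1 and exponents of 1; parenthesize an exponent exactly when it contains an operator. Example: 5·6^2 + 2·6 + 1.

[0] 9 ≡ 3^2 (base 3). Lift 4: 16. −1: 15.
[1] 15 ≡ 3·4 + 3 (base 4). Lift 5: 18. −1: 17.
[2] 17 ≡ 3·5 + 2 (base 5). Lift 6: 20. −1: 19.
[3] 19 ≡ 3·6 + 1 (base 6). Lift 7: 22. −1: 21.

3·6 + 1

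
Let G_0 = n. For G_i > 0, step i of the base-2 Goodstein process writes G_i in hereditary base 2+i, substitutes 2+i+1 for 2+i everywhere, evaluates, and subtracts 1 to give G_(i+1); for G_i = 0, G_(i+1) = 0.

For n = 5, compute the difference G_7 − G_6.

5 —HB2→ 2^2 + 1 —bump→ 3^3 + 1 = 28 —(−1)→ 27
27 —HB3→ 3^3 —bump→ 4^4 = 256 —(−1)→ 255
255 —HB4→ 3·4^3 + 3·4^2 + 3·4 + 3 —bump→ 3·5^3 + 3·5^2 + 3·5 + 3 = 468 —(−1)→ 467
467 —HB5→ 3·5^3 + 3·5^2 + 3·5 + 2 —bump→ 3·6^3 + 3·6^2 + 3·6 + 2 = 776 —(−1)→ 775
775 —HB6→ 3·6^3 + 3·6^2 + 3·6 + 1 —bump→ 3·7^3 + 3·7^2 + 3·7 + 1 = 1198 —(−1)→ 1197
1197 —HB7→ 3·7^3 + 3·7^2 + 3·7 —bump→ 3·8^3 + 3·8^2 + 3·8 = 1752 —(−1)→ 1751
1751 —HB8→ 3·8^3 + 3·8^2 + 2·8 + 7 —bump→ 3·9^3 + 3·9^2 + 2·9 + 7 = 2455 —(−1)→ 2454

703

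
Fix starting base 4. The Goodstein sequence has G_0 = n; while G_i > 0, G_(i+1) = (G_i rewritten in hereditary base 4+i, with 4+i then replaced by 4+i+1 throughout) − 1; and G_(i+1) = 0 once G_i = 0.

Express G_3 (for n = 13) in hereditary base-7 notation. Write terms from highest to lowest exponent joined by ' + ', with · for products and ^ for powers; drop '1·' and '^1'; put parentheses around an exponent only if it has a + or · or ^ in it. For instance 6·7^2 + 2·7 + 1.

2·7 + 4

G_0 = 13. HB_4(13) = 3·4 + 1. Bump = 16. G_1 = 15.
G_1 = 15. HB_5(15) = 3·5. Bump = 18. G_2 = 17.
G_2 = 17. HB_6(17) = 2·6 + 5. Bump = 19. G_3 = 18.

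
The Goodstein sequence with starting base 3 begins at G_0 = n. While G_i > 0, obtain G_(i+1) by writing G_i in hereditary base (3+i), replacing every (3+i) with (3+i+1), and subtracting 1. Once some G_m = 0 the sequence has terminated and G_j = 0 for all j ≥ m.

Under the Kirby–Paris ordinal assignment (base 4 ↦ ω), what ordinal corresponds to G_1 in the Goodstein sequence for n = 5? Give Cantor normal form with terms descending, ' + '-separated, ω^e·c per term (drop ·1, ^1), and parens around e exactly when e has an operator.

i=0: 5 = 3 + 2 (b=3); 3→4: 4 + 2 = 6; 6−1 = 5
i=1: 5 = 4 + 1 (b=4); 4→5: 5 + 1 = 6; 6−1 = 5

ω + 1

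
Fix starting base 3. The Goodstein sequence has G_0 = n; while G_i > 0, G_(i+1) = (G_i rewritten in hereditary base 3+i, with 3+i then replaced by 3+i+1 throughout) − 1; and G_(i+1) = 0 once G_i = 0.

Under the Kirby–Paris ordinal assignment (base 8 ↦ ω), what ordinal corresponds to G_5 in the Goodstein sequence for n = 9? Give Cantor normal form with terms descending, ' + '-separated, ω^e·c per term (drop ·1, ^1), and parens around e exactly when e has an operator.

ω·2 + 7

G_0=9  [base 3] 3^2  →[3↦4]→  4^2 = 16  −1 ⇒ G_1=15
G_1=15  [base 4] 3·4 + 3  →[4↦5]→  3·5 + 3 = 18  −1 ⇒ G_2=17
G_2=17  [base 5] 3·5 + 2  →[5↦6]→  3·6 + 2 = 20  −1 ⇒ G_3=19
G_3=19  [base 6] 3·6 + 1  →[6↦7]→  3·7 + 1 = 22  −1 ⇒ G_4=21
G_4=21  [base 7] 3·7  →[7↦8]→  3·8 = 24  −1 ⇒ G_5=23
G_5=23  [base 8] 2·8 + 7  →[8↦9]→  2·9 + 7 = 25  −1 ⇒ G_6=24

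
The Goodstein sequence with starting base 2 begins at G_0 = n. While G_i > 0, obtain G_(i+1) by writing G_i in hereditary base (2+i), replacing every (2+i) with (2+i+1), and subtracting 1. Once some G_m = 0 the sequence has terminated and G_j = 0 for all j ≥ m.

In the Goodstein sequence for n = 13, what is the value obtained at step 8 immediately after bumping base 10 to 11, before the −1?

3138428381104

base 2: 13 = 2^(2 + 1) + 2^2 + 1; at 3: 3^(3 + 1) + 3^3 + 1 = 109; next = 108
base 3: 108 = 3^(3 + 1) + 3^3; at 4: 4^(4 + 1) + 4^4 = 1280; next = 1279
base 4: 1279 = 4^(4 + 1) + 3·4^3 + 3·4^2 + 3·4 + 3; at 5: 5^(5 + 1) + 3·5^3 + 3·5^2 + 3·5 + 3 = 16093; next = 16092
base 5: 16092 = 5^(5 + 1) + 3·5^3 + 3·5^2 + 3·5 + 2; at 6: 6^(6 + 1) + 3·6^3 + 3·6^2 + 3·6 + 2 = 280712; next = 280711
base 6: 280711 = 6^(6 + 1) + 3·6^3 + 3·6^2 + 3·6 + 1; at 7: 7^(7 + 1) + 3·7^3 + 3·7^2 + 3·7 + 1 = 5765999; next = 5765998
base 7: 5765998 = 7^(7 + 1) + 3·7^3 + 3·7^2 + 3·7; at 8: 8^(8 + 1) + 3·8^3 + 3·8^2 + 3·8 = 134219480; next = 134219479
base 8: 134219479 = 8^(8 + 1) + 3·8^3 + 3·8^2 + 2·8 + 7; at 9: 9^(9 + 1) + 3·9^3 + 3·9^2 + 2·9 + 7 = 3486786856; next = 3486786855
base 9: 3486786855 = 9^(9 + 1) + 3·9^3 + 3·9^2 + 2·9 + 6; at 10: 10^(10 + 1) + 3·10^3 + 3·10^2 + 2·10 + 6 = 100000003326; next = 100000003325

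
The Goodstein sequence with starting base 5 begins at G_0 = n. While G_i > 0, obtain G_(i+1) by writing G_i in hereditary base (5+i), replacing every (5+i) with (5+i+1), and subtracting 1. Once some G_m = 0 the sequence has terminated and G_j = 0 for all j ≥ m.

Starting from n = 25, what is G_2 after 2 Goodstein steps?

G_0=25  [base 5] 5^2  →[5↦6]→  6^2 = 36  −1 ⇒ G_1=35
G_1=35  [base 6] 5·6 + 5  →[6↦7]→  5·7 + 5 = 40  −1 ⇒ G_2=39
G_2=39  [base 7] 5·7 + 4  →[7↦8]→  5·8 + 4 = 44  −1 ⇒ G_3=43

39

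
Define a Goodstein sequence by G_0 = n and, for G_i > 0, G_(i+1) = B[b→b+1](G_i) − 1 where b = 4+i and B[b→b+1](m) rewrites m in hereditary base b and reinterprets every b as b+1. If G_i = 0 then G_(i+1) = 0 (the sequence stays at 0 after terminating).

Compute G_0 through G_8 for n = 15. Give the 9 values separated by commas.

G_0=15  [base 4] 3·4 + 3  →[4↦5]→  3·5 + 3 = 18  −1 ⇒ G_1=17
G_1=17  [base 5] 3·5 + 2  →[5↦6]→  3·6 + 2 = 20  −1 ⇒ G_2=19
G_2=19  [base 6] 3·6 + 1  →[6↦7]→  3·7 + 1 = 22  −1 ⇒ G_3=21
G_3=21  [base 7] 3·7  →[7↦8]→  3·8 = 24  −1 ⇒ G_4=23
G_4=23  [base 8] 2·8 + 7  →[8↦9]→  2·9 + 7 = 25  −1 ⇒ G_5=24
G_5=24  [base 9] 2·9 + 6  →[9↦10]→  2·10 + 6 = 26  −1 ⇒ G_6=25
G_6=25  [base 10] 2·10 + 5  →[10↦11]→  2·11 + 5 = 27  −1 ⇒ G_7=26
G_7=26  [base 11] 2·11 + 4  →[11↦12]→  2·12 + 4 = 28  −1 ⇒ G_8=27

15, 17, 19, 21, 23, 24, 25, 26, 27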